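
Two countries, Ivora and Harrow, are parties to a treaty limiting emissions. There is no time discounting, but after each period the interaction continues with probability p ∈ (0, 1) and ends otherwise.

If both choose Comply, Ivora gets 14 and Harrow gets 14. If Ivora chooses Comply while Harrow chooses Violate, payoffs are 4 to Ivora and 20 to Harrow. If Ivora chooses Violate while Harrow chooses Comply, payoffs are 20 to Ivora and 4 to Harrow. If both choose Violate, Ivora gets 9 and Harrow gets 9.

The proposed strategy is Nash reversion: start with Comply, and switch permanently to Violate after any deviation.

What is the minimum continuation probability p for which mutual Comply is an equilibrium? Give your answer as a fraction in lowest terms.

6/11

Expected cooperation value is 14 + p·14 + p²·14 + … = 14/(1−p); deviation gives 20 + p·9/(1−p).
14 ≥ 20(1−p) + 9p ⇒ 11p ≥ 6 ⇒ p ≥ 6/11.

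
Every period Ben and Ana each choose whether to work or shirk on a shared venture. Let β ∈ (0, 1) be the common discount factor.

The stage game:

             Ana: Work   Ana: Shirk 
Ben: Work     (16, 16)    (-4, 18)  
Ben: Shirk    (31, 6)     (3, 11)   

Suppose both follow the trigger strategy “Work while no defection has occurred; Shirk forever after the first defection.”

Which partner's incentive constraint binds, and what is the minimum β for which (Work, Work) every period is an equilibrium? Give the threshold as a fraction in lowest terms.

Ben; β ≥ 15/28

For Ben: deviation gain 31−16 = 15, per-period punishment loss 16−3 = 13. IC gives β ≥ 15/28.
For Ana: gain 2, loss 5 per period, so β ≥ 2/7.
The tighter constraint is Ben's, so cooperation needs β ≥ 15/28.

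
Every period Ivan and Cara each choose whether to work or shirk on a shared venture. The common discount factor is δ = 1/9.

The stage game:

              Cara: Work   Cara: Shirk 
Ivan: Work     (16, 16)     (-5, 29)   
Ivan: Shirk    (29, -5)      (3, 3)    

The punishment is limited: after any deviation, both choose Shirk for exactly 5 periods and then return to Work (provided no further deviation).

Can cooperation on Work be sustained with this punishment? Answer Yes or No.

No

Comparing payoff streams over the 6 periods until play realigns: cooperate → 16(1+δ+…+δ^5); deviate → 29 + 3(δ+…+δ^5).
Cooperation is sustained iff (16−3)(δ+…+δ^5) ≥ 29−16.
δ+…+δ^5 = 1/9·(1−(1/9)^5)/(1−1/9) = 0.1250, and (29−16)/(16−3) = 1.0000.
0.1250 < 1.0000, so cooperation is not sustainable.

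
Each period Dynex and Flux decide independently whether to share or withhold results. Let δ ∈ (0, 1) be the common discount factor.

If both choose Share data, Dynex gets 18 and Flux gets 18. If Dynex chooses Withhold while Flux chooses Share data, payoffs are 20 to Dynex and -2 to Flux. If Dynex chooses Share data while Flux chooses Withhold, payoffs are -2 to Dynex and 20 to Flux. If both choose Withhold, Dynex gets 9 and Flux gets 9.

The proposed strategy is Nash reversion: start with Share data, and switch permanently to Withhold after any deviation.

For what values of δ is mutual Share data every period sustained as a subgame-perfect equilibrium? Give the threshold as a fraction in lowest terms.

2/11

One-period gain from deviating is 20 − 18 = 2. The loss is 18 − 9 = 9 in every subsequent period, with present value 9·δ/(1−δ).
Deviation is unprofitable when 9·δ/(1−δ) ≥ 2, i.e. δ/(1−δ) ≥ 2/9.
Equivalently δ ≥ 2/(2+9) = 2/11.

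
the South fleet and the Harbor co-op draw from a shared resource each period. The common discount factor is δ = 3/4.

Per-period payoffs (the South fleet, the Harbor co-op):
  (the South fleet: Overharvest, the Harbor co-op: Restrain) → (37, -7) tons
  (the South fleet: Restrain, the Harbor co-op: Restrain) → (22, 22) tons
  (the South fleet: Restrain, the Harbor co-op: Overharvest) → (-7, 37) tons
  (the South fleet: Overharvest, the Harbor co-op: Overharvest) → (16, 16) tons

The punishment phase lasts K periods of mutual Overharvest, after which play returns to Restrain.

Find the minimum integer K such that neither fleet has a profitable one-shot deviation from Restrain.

7

No profitable deviation requires (22−16)(δ+…+δ^K) ≥ 37−22, i.e. δ+…+δ^K ≥ 5/2 ≈ 2.5000.
With δ = 3/4, the partial sums are K=1: 0.7500, K=2: 1.3125, …, K=5: 2.2881, K=6: 2.4661, K=7: 2.5995.
K = 7 is the first length at which the sum reaches 2.5000.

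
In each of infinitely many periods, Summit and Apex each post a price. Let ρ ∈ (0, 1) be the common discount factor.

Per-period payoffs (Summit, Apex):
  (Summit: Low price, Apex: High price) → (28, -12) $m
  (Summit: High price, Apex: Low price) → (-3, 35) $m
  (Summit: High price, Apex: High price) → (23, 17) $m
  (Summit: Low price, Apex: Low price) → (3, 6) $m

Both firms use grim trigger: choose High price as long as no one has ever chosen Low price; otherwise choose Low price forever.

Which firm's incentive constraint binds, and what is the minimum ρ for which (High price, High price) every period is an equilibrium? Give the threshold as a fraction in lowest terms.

Summit's threshold: (28−23)/(28−3) = 1/5.
Apex's threshold: (35−17)/(35−6) = 18/29.
1/5 < 18/29, so Apex binds and ρ* = 18/29.

Apex; ρ ≥ 18/29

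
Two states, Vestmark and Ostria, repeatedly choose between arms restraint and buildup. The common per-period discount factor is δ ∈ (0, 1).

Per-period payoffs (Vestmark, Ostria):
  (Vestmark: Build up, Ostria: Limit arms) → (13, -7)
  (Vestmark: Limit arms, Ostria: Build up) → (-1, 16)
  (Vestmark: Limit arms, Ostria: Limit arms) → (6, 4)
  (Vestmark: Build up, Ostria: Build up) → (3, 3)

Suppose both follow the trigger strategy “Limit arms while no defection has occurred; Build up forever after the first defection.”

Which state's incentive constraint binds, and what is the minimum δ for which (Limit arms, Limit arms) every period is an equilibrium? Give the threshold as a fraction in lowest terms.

For Vestmark: deviation gain 13−6 = 7, per-period punishment loss 6−3 = 3. IC gives δ ≥ 7/10.
For Ostria: gain 12, loss 1 per period, so δ ≥ 12/13.
The tighter constraint is Ostria's, so cooperation needs δ ≥ 12/13.

Ostria; δ ≥ 12/13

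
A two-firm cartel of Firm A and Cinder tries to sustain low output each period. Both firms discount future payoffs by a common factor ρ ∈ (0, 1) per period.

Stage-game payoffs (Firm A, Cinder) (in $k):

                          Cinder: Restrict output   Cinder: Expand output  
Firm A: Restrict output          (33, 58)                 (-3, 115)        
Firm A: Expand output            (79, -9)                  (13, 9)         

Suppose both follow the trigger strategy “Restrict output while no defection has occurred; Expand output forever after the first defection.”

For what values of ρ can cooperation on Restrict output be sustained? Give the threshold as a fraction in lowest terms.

Firm A: cooperation gives 33 each period; deviation gives 79 once then 13 forever.
  33/(1−ρ) ≥ 79 + 13ρ/(1−ρ) ⇒ ρ ≥ 46/66 = 23/33.
Cinder: cooperation gives 58 each period; deviation gives 115 once then 9 forever.
  ρ ≥ 57/106.
Both must hold, so the binding constraint is Firm A's: ρ ≥ 23/33.

23/33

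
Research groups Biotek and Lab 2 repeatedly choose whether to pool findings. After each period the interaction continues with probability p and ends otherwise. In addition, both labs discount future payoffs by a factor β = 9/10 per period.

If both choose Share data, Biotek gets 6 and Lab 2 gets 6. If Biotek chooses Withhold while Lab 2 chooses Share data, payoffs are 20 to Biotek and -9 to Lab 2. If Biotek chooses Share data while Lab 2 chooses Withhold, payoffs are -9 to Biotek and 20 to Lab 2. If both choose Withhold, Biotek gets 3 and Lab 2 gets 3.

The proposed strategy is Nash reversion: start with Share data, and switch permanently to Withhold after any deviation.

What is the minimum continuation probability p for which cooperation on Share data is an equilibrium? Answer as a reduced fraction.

With continuation probability p and discount β, the effective per-period discount factor is βp.
Grim-trigger IC: βp ≥ (20−6)/(20−3) = 14/17.
So p ≥ (14/17)/(9/10) = 140/153.

140/153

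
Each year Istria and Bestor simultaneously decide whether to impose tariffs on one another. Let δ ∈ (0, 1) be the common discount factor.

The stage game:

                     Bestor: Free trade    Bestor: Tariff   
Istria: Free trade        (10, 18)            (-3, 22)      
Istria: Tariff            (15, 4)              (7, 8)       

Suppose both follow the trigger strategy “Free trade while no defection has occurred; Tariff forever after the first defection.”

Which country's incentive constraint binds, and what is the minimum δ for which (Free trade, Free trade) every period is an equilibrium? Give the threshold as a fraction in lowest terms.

Istria: cooperation gives 10 each period; deviation gives 15 once then 7 forever.
  10/(1−δ) ≥ 15 + 7δ/(1−δ) ⇒ δ ≥ 5/8.
Bestor: cooperation gives 18 each period; deviation gives 22 once then 8 forever.
  δ ≥ 4/14 = 2/7.
Both must hold, so the binding constraint is Istria's: δ ≥ 5/8.

Istria; δ ≥ 5/8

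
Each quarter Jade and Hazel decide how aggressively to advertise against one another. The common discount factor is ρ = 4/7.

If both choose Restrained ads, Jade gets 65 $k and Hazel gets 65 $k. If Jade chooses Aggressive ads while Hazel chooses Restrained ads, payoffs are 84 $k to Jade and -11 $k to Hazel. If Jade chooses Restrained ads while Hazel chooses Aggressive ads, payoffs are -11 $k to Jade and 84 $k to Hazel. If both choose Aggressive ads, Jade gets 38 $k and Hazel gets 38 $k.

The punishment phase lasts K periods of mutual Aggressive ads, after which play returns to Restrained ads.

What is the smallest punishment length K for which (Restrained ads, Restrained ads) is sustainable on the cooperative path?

No profitable deviation requires (65−38)(ρ+…+ρ^K) ≥ 84−65, i.e. ρ+…+ρ^K ≥ 19/27 ≈ 0.7037.
With ρ = 4/7, the partial sums are K=1: 0.5714, K=2: 0.8980.
K = 2 is the first length at which the sum reaches 0.7037.

2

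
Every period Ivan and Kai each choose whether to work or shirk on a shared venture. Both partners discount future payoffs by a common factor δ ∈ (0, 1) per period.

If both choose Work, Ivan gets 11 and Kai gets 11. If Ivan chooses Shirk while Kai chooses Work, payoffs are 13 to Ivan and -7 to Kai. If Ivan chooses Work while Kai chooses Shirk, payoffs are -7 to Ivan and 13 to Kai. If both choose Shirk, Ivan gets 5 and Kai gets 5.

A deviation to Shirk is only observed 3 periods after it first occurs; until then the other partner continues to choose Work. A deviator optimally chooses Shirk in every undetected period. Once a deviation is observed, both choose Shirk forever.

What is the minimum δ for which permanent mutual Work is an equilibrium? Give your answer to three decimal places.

The best deviation is to choose Shirk for all 3 undetected periods, earning 13 each, then 5 forever once detected.
Deviation value: 13(1−δ^3)/(1−δ) + 5δ^3/(1−δ); cooperation value: 11/(1−δ).
IC: 11 ≥ 13(1−δ^3) + 5δ^3 = 13 − 8δ^3.
So δ^3 ≥ 2/8 = 1/4, giving δ ≥ (1/4)^(1/3) ≈ 0.630.

0.630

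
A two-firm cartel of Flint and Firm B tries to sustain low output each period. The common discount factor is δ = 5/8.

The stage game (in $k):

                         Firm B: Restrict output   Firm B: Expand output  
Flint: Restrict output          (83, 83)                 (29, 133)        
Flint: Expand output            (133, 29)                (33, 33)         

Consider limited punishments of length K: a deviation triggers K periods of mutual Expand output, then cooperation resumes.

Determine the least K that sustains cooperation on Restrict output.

2

IC: δ(1−δ^K)/(1−δ) ≥ (133−83)/(83−33) = 1.
With δ = 5/8: need 1 − δ^K ≥ 1·(1−5/8)/(5/8), i.e. δ^K ≤ 0.4000.
Since (5/8)^1 = 0.6250 and (5/8)^2 = 0.3906, the smallest such K is 2.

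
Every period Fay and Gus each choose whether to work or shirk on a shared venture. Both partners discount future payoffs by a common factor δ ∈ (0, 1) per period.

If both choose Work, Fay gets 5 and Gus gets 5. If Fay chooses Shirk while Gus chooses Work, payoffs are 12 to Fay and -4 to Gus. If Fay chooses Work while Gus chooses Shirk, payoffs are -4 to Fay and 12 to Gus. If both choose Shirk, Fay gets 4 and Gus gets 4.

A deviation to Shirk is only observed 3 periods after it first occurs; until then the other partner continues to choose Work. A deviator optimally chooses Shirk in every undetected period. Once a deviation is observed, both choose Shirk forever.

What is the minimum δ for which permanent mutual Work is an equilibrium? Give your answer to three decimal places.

The best deviation is to choose Shirk for all 3 undetected periods, earning 12 each, then 4 forever once detected.
Deviation value: 12(1−δ^3)/(1−δ) + 4δ^3/(1−δ); cooperation value: 5/(1−δ).
IC: 5 ≥ 12(1−δ^3) + 4δ^3 = 12 − 8δ^3.
So δ^3 ≥ 7/8, giving δ ≥ (7/8)^(1/3) ≈ 0.956.

0.956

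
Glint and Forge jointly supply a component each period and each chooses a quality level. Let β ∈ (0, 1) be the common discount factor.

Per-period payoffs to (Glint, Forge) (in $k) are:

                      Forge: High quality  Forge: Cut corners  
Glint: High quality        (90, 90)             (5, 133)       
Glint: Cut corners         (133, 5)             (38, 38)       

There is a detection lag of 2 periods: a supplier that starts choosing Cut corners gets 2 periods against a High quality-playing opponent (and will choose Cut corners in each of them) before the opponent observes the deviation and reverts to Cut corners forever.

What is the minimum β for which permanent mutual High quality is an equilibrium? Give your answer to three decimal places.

0.673

The best deviation is to choose Cut corners for all 2 undetected periods, earning 133 each, then 38 forever once detected.
Deviation value: 133(1−β^2)/(1−β) + 38β^2/(1−β); cooperation value: 90/(1−β).
IC: 90 ≥ 133(1−β^2) + 38β^2 = 133 − 95β^2.
So β^2 ≥ 43/95, giving β ≥ (43/95)^(1/2) ≈ 0.673.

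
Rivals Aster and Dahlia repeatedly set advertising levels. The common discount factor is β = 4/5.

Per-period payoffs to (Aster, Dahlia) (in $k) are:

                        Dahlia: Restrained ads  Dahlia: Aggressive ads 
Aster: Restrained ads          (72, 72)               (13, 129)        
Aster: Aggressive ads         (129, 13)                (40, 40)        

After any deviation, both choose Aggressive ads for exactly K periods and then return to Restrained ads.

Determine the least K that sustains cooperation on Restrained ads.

3

IC: β(1−β^K)/(1−β) ≥ (129−72)/(72−40) = 57/32.
With β = 4/5: need 1 − β^K ≥ 57/32·(1−4/5)/(4/5), i.e. β^K ≤ 0.5547.
Since (4/5)^2 = 0.6400 and (4/5)^3 = 0.5120, the smallest such K is 3.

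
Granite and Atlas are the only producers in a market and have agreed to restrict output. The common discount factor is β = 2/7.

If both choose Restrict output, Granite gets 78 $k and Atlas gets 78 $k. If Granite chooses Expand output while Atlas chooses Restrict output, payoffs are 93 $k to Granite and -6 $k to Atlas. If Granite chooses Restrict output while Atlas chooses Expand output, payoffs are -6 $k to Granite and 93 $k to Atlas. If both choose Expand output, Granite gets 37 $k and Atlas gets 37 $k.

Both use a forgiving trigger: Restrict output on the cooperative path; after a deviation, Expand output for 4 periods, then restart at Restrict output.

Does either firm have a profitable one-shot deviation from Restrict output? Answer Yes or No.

Comparing payoff streams over the 5 periods until play realigns: cooperate → 78(1+β+…+β^4); deviate → 93 + 37(β+…+β^4).
Cooperation is sustained iff (78−37)(β+…+β^4) ≥ 93−78.
β+…+β^4 = 2/7·(1−(2/7)^4)/(1−2/7) = 0.3973, and (93−78)/(78−37) = 0.3659.
0.3973 ≥ 0.3659, so cooperation is sustainable.

No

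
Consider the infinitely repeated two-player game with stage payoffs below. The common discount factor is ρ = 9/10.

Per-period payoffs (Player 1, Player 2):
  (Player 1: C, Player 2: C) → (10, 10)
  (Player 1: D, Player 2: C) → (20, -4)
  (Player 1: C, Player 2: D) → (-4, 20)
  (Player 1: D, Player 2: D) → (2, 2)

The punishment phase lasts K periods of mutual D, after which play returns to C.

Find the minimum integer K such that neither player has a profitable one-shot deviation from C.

Need Σ_{k=1}^{K} ρ^k ≥ (20−10)/(10−2) = 1.2500 at ρ = 9/10.
At K = 1 the sum is 0.9000 < 1.2500; at K = 2 it is 1.7100 ≥ 1.2500.
So the minimum punishment length is K = 2.

2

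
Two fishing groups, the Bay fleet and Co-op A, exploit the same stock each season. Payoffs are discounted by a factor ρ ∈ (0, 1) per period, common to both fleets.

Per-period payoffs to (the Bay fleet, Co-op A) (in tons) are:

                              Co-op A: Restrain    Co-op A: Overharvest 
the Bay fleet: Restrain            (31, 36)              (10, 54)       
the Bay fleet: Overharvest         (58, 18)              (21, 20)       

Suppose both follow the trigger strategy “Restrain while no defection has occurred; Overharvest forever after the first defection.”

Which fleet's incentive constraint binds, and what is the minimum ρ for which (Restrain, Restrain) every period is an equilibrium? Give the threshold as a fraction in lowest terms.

the Bay fleet; ρ ≥ 27/37

the Bay fleet: cooperation gives 31 each period; deviation gives 58 once then 21 forever.
  31/(1−ρ) ≥ 58 + 21ρ/(1−ρ) ⇒ ρ ≥ 27/37.
Co-op A: cooperation gives 36 each period; deviation gives 54 once then 20 forever.
  ρ ≥ 18/34 = 9/17.
Both must hold, so the binding constraint is the Bay fleet's: ρ ≥ 27/37.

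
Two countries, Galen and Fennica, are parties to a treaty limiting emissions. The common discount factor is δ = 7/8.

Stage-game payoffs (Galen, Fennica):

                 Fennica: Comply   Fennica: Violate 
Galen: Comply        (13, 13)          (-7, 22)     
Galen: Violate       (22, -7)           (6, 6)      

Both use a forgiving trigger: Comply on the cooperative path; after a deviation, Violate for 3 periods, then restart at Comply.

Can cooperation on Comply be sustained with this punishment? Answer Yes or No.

A one-shot deviation gives 22 now, then 6 for 3 periods, then back to 13.
Gain from deviating: (22−13) today; loss: (13−6) in each of the next 3 periods.
No-deviation condition: (13−6)(δ+…+δ^3) ≥ 22−13, i.e. δ+…+δ^3 ≥ 9/7.
At δ = 7/8: δ+…+δ^3 = 2.3105 ≥ 1.2857.
So cooperation is sustainable.

Yes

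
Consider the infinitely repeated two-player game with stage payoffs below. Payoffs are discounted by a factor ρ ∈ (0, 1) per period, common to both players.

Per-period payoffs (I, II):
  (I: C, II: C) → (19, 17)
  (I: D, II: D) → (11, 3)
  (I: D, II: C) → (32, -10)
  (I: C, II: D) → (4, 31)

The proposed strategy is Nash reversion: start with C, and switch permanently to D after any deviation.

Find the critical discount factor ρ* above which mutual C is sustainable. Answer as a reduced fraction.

13/21

I's threshold: (32−19)/(32−11) = 13/21.
II's threshold: (31−17)/(31−3) = 1/2.
13/21 > 1/2, so I binds and ρ* = 13/21.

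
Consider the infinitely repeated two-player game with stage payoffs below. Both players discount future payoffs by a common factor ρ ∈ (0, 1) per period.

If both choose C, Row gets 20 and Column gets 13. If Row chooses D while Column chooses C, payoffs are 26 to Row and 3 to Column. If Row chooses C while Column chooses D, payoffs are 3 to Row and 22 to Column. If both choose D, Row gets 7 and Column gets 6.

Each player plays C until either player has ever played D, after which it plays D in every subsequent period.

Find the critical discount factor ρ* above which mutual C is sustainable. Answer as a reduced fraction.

9/16

For Row: deviation gain 26−20 = 6, per-period punishment loss 20−7 = 13. IC gives ρ ≥ 6/19.
For Column: gain 9, loss 7 per period, so ρ ≥ 9/16.
The tighter constraint is Column's, so cooperation needs ρ ≥ 9/16.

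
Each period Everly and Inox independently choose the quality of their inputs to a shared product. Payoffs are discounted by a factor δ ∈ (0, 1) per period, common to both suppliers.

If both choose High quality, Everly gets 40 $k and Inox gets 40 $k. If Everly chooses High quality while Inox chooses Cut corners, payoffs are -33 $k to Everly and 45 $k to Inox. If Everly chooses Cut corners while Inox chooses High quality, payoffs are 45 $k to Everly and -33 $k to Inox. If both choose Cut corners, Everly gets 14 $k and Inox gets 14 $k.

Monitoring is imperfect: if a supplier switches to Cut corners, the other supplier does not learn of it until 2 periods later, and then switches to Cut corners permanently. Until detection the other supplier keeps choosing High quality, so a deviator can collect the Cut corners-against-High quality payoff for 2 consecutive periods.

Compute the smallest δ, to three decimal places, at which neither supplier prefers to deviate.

Deviating for the 2 undetected periods gains 45−40 = 5 per period over cooperation, then loses 40−14 = 26 per period forever once punishment starts.
Gain: 5(1 + δ + … + δ^1); loss: 26·δ^2/(1−δ).
No profitable deviation ⇔ 5(1−δ^2) ≤ 26·δ^2, i.e. δ^2 ≥ 5/(5+26) = 5/31.
Hence δ ≥ (5/31)^(1/2) ≈ 0.402.

0.402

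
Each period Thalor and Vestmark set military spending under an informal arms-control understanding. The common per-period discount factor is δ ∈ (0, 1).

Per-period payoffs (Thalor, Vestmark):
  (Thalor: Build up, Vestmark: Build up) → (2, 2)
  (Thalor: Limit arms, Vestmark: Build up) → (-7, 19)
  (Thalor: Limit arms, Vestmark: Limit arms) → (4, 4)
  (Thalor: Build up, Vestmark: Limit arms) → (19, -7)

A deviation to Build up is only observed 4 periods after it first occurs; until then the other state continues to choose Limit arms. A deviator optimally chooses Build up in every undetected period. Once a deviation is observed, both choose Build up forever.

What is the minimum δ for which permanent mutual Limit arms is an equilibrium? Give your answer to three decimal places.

Deviating for the 4 undetected periods gains 19−4 = 15 per period over cooperation, then loses 4−2 = 2 per period forever once punishment starts.
Gain: 15(1 + δ + … + δ^3); loss: 2·δ^4/(1−δ).
No profitable deviation ⇔ 15(1−δ^4) ≤ 2·δ^4, i.e. δ^4 ≥ 15/(15+2) = 15/17.
Hence δ ≥ (15/17)^(1/4) ≈ 0.969.

0.969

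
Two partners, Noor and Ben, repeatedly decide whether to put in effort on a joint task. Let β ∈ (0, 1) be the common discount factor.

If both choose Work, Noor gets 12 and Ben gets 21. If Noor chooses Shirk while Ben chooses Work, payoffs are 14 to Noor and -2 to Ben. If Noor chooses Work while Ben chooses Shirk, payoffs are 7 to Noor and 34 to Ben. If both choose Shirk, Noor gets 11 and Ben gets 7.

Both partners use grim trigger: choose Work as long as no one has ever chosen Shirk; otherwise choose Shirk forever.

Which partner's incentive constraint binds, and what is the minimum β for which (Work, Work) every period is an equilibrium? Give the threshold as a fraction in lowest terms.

Noor: cooperation gives 12 each period; deviation gives 14 once then 11 forever.
  12/(1−β) ≥ 14 + 11β/(1−β) ⇒ β ≥ 2/3.
Ben: cooperation gives 21 each period; deviation gives 34 once then 7 forever.
  β ≥ 13/27.
Both must hold, so the binding constraint is Noor's: β ≥ 2/3.

Noor; β ≥ 2/3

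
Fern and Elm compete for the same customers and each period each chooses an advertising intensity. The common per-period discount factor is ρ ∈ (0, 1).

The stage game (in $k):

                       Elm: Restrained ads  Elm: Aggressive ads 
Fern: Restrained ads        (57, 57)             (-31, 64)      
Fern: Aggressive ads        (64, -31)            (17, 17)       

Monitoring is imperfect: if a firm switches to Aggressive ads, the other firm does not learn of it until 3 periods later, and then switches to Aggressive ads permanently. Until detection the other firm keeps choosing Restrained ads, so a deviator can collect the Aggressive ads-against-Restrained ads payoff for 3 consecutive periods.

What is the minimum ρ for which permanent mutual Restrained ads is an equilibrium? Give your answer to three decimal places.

The best deviation is to choose Aggressive ads for all 3 undetected periods, earning 64 each, then 17 forever once detected.
Deviation value: 64(1−ρ^3)/(1−ρ) + 17ρ^3/(1−ρ); cooperation value: 57/(1−ρ).
IC: 57 ≥ 64(1−ρ^3) + 17ρ^3 = 64 − 47ρ^3.
So ρ^3 ≥ 7/47, giving ρ ≥ (7/47)^(1/3) ≈ 0.530.

0.530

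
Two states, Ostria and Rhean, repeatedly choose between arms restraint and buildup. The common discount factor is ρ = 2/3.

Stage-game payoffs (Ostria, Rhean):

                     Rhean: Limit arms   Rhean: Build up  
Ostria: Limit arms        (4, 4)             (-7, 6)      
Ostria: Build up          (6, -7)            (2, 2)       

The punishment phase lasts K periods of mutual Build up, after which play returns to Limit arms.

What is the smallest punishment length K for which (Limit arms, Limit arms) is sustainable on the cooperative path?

No profitable deviation requires (4−2)(ρ+…+ρ^K) ≥ 6−4, i.e. ρ+…+ρ^K ≥ 1 ≈ 1.0000.
With ρ = 2/3, the partial sums are K=1: 0.6667, K=2: 1.1111.
K = 2 is the first length at which the sum reaches 1.0000.

2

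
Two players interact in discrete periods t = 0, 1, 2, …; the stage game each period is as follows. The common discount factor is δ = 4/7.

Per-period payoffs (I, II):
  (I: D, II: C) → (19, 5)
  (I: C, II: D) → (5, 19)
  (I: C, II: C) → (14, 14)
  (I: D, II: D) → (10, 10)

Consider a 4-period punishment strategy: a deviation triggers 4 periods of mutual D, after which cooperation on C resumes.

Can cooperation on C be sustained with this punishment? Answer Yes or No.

No

IC: δ+…+δ^4 ≥ (19−14)/(14−10) = 5/4.
At δ = 4/7: partial sum = 1.1912 < 1.2500. Cooperation not sustainable.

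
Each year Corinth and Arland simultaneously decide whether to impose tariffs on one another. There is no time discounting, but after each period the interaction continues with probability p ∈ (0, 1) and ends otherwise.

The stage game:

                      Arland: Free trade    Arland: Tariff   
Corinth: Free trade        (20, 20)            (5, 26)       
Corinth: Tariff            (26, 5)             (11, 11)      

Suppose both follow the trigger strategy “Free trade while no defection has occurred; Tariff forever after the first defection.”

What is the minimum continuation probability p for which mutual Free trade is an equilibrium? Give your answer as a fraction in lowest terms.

2/5

With no time discounting, the continuation probability p plays the role of the discount factor.
Grim-trigger IC: 20/(1−p) ≥ 26 + 11p/(1−p) ⇒ p ≥ (26−20)/(26−11) = 2/5.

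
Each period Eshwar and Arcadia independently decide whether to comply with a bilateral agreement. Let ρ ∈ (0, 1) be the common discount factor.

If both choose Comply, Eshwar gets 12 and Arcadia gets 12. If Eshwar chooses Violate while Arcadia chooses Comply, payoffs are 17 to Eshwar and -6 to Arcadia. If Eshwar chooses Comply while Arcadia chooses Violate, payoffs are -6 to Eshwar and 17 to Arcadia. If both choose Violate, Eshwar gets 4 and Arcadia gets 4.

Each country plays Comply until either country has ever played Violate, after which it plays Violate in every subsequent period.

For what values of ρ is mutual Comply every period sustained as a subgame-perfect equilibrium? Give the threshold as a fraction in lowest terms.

5/13

12/(1−ρ) ≥ 17 + 4ρ/(1−ρ)
12 ≥ 17 − 13ρ
ρ ≥ 5/13.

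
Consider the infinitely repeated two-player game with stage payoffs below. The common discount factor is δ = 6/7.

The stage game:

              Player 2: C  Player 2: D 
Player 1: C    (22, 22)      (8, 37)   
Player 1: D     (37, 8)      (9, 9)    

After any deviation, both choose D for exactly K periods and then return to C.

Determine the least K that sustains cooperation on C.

Need Σ_{k=1}^{K} δ^k ≥ (37−22)/(22−9) = 1.1538 at δ = 6/7.
At K = 1 the sum is 0.8571 < 1.1538; at K = 2 it is 1.5918 ≥ 1.1538.
So the minimum punishment length is K = 2.

2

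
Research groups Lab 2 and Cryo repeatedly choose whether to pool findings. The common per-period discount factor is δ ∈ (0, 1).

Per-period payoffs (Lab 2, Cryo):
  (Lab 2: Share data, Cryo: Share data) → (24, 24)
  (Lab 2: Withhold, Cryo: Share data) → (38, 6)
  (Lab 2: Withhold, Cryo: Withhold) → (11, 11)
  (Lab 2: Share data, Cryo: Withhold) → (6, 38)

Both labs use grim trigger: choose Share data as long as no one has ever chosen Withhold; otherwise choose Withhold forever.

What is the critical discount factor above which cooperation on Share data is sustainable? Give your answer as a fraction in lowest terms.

14/27

Cooperation forever yields 24 each period: 24/(1−δ).
Deviating yields 38 once, then 11 forever: 38 + 11δ/(1−δ).
No profitable deviation requires 24/(1−δ) ≥ 38 + 11δ/(1−δ).
Multiplying by (1−δ): 24 ≥ 38(1−δ) + 11δ = 38 − 27δ.
So 27δ ≥ 14, i.e. δ ≥ 14/27.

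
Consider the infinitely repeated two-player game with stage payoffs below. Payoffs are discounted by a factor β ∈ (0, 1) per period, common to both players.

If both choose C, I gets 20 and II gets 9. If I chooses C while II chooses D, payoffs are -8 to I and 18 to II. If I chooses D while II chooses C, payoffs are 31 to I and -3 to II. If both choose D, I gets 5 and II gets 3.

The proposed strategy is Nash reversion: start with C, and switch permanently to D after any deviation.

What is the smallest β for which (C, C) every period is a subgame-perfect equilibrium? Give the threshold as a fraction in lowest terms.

3/5

I's threshold: (31−20)/(31−5) = 11/26.
II's threshold: (18−9)/(18−3) = 3/5.
11/26 < 3/5, so II binds and β* = 3/5.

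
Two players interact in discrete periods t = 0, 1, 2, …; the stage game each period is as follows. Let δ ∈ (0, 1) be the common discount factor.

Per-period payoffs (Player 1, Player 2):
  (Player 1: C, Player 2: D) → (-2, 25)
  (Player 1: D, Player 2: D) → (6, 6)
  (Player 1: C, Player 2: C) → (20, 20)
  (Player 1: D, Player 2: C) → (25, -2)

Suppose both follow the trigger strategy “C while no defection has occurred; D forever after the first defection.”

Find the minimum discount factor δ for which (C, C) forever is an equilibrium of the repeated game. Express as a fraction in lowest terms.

20/(1−δ) ≥ 25 + 6δ/(1−δ)
20 ≥ 25 − 19δ
δ ≥ 5/19.

5/19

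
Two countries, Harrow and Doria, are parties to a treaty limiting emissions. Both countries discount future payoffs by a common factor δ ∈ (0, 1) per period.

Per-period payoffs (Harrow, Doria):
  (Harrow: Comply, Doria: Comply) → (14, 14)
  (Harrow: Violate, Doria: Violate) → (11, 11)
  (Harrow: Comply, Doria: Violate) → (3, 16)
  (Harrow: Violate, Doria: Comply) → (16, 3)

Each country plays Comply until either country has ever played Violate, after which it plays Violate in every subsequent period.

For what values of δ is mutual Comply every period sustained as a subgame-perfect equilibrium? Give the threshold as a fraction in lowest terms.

14/(1−δ) ≥ 16 + 11δ/(1−δ)
14 ≥ 16 − 5δ
δ ≥ 2/5.

2/5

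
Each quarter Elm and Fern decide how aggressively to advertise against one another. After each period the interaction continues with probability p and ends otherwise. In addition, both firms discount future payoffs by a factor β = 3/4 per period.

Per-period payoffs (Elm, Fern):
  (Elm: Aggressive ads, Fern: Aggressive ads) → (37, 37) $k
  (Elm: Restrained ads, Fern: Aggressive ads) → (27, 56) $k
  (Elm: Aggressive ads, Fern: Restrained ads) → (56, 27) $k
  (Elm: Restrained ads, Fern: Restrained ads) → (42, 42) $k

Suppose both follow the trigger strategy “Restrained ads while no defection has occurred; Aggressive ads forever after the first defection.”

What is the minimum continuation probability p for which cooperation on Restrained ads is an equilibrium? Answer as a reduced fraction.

56/57

Expected continuation weight on next period's payoff is β·p = 3/4·p, which plays the role of the discount factor.
Cooperation requires 3/4·p ≥ (56−42)/(56−37) = 14/19, hence p ≥ 56/57.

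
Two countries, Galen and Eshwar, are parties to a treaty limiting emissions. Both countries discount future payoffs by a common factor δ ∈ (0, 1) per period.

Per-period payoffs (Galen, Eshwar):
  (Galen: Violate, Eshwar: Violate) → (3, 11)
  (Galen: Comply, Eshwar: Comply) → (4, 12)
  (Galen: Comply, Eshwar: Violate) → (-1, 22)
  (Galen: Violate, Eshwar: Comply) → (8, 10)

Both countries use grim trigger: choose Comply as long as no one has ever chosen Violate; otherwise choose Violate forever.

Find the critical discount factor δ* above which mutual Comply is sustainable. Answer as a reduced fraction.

Galen's threshold: (8−4)/(8−3) = 4/5.
Eshwar's threshold: (22−12)/(22−11) = 10/11.
4/5 < 10/11, so Eshwar binds and δ* = 10/11.

10/11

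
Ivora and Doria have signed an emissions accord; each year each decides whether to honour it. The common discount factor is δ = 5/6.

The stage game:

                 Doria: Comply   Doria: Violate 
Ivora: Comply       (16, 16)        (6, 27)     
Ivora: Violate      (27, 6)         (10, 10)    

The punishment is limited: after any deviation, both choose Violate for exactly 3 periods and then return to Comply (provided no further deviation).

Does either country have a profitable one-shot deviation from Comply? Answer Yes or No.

Comparing payoff streams over the 4 periods until play realigns: cooperate → 16(1+δ+…+δ^3); deviate → 27 + 10(δ+…+δ^3).
Cooperation is sustained iff (16−10)(δ+…+δ^3) ≥ 27−16.
δ+…+δ^3 = 5/6·(1−(5/6)^3)/(1−5/6) = 2.1065, and (27−16)/(16−10) = 1.8333.
2.1065 ≥ 1.8333, so cooperation is sustainable.

No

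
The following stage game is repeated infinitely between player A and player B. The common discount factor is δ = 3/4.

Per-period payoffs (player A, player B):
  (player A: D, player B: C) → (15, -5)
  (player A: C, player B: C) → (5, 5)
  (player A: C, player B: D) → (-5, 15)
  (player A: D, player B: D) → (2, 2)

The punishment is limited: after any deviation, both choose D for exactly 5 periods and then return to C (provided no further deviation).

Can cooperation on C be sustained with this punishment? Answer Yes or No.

No

IC: δ+…+δ^5 ≥ (15−5)/(5−2) = 10/3.
At δ = 3/4: partial sum = 2.2881 < 3.3333. Cooperation not sustainable.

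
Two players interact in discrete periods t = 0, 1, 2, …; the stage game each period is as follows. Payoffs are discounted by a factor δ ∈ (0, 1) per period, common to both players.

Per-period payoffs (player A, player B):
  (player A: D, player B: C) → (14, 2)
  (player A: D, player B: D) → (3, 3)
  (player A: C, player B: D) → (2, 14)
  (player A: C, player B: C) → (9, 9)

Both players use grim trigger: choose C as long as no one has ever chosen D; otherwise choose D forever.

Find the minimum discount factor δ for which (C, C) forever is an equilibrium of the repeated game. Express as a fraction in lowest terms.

5/11

9/(1−δ) ≥ 14 + 3δ/(1−δ)
9 ≥ 14 − 11δ
δ ≥ 5/11.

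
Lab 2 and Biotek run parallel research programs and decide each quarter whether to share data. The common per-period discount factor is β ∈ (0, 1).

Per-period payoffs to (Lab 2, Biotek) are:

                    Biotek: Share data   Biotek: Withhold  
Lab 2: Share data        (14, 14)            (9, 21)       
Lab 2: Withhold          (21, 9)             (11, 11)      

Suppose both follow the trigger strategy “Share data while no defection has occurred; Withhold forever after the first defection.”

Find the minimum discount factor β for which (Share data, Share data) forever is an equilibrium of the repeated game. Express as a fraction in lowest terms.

7/10

Cooperation forever yields 14 each period: 14/(1−β).
Deviating yields 21 once, then 11 forever: 21 + 11β/(1−β).
No profitable deviation requires 14/(1−β) ≥ 21 + 11β/(1−β).
Multiplying by (1−β): 14 ≥ 21(1−β) + 11β = 21 − 10β.
So 10β ≥ 7, i.e. β ≥ 7/10.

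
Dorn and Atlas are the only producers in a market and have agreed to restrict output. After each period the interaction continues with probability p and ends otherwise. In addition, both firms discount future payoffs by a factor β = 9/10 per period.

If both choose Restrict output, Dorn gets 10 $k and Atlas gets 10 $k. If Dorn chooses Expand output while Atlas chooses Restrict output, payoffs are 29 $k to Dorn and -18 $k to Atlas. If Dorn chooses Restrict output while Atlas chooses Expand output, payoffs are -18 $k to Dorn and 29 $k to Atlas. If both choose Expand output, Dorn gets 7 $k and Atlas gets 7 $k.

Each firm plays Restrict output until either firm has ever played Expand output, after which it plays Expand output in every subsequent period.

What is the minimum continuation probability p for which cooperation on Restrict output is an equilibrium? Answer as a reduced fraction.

95/99

Expected continuation weight on next period's payoff is β·p = 9/10·p, which plays the role of the discount factor.
Cooperation requires 9/10·p ≥ (29−10)/(29−7) = 19/22, hence p ≥ 95/99.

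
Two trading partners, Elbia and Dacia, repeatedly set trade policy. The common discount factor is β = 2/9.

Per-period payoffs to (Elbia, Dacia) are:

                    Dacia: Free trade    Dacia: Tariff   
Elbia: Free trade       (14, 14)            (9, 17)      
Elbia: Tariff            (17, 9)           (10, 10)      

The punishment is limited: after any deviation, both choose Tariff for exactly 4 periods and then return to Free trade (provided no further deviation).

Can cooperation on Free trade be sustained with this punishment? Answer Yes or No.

Comparing payoff streams over the 5 periods until play realigns: cooperate → 14(1+β+…+β^4); deviate → 17 + 10(β+…+β^4).
Cooperation is sustained iff (14−10)(β+…+β^4) ≥ 17−14.
β+…+β^4 = 2/9·(1−(2/9)^4)/(1−2/9) = 0.2850, and (17−14)/(14−10) = 0.7500.
0.2850 < 0.7500, so cooperation is not sustainable.

No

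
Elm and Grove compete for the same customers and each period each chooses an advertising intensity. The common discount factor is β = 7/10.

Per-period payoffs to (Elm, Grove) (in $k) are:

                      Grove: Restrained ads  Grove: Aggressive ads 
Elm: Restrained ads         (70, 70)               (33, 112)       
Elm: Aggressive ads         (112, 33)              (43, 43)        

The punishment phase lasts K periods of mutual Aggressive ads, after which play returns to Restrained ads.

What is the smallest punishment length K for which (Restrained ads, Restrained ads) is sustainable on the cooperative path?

Need Σ_{k=1}^{K} β^k ≥ (112−70)/(70−43) = 1.5556 at β = 7/10.
At K = 3 the sum is 1.5330 < 1.5556; at K = 4 it is 1.7731 ≥ 1.5556.
So the minimum punishment length is K = 4.

4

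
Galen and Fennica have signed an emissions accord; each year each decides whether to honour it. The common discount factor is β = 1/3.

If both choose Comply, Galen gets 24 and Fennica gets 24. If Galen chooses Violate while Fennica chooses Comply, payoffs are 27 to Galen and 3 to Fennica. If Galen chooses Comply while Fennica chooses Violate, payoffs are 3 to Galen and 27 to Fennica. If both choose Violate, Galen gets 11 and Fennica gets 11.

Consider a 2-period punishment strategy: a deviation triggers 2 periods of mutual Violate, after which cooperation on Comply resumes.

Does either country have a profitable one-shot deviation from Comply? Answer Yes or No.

IC: β+…+β^2 ≥ (27−24)/(24−11) = 3/13.
At β = 1/3: partial sum = 0.4444 ≥ 0.2308. Cooperation sustainable.

No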